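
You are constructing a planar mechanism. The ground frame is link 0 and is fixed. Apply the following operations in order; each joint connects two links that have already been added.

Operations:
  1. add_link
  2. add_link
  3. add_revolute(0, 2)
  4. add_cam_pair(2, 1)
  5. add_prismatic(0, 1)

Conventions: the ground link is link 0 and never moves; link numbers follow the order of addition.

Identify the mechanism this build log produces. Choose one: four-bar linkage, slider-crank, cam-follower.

links: 3 (incl. ground); joints: 1 revolute, 1 prismatic, 1 higher (cam) pair, forming one closed loop
3 links, revolute + prismatic + higher pair in one loop → cam-follower

cam-follower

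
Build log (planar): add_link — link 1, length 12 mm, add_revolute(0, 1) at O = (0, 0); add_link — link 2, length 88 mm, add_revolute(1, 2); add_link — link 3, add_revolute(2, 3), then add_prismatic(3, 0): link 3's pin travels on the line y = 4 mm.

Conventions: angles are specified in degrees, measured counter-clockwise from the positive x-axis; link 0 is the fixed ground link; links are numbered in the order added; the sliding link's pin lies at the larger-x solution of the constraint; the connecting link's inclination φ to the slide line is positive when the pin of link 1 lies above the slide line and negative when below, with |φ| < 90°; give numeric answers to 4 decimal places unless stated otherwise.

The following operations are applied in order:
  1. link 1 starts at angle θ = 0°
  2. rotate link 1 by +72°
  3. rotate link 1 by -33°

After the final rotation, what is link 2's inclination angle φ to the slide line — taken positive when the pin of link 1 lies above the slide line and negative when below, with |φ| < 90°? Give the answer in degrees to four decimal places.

geometry: r = 12 mm, L = 88 mm, e = 4 mm; θ starts at 0°
rotate link 1 by +72°: θ ← 0° +72° = 72°
rotate link 1 by -33°: θ ← 72° -33° = 39°
h = r sin θ − e = 7.551845 − 4 = 3.551845
sin φ = h / L = 3.551845 / 88 = 0.04036187
φ = arcsin(0.04036187) = 2.313193°

2.3132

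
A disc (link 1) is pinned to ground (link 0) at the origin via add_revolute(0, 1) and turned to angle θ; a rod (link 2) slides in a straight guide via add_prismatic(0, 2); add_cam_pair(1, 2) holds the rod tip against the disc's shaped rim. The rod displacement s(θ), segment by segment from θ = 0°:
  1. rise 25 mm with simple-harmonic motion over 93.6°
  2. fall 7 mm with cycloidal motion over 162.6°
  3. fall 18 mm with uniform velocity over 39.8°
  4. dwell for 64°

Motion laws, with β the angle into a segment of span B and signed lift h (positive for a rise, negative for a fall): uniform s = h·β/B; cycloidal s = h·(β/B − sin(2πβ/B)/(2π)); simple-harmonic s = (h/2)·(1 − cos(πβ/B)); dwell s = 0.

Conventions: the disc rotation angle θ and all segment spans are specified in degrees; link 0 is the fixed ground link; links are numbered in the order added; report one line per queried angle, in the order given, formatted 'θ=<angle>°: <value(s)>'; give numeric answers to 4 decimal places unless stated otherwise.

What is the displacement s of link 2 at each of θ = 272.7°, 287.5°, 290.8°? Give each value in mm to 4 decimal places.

segment 1 (0° to 93.6°, simple-harmonic, h = 25) is passed completely: s = 0.0000 + (25) = 25.0000
segment 2 (93.6° to 256.2°, cycloidal, h = -7) is passed completely: s = 25.0000 + (-7) = 18.0000
θ = 272.7° falls in segment 3 (256.2° to 296°, uniform, h = -18): β = 272.7 − 256.2 = 16.5°, B = 39.8°; Δs = -18·16.5/39.8 = -7.4623; s = 18.0000 − 7.4623 = 10.5377
θ = 287.5° falls in segment 3 (256.2° to 296°, uniform, h = -18): β = 287.5 − 256.2 = 31.3°, B = 39.8°; Δs = -18·31.3/39.8 = -14.1558; s = 18.0000 − 14.1558 = 3.8442
θ = 290.8° falls in segment 3 (256.2° to 296°, uniform, h = -18): β = 290.8 − 256.2 = 34.6°, B = 39.8°; Δs = -18·34.6/39.8 = -15.6482; s = 18.0000 − 15.6482 = 2.3518

θ=272.7°: 10.5377
θ=287.5°: 3.8442
θ=290.8°: 2.3518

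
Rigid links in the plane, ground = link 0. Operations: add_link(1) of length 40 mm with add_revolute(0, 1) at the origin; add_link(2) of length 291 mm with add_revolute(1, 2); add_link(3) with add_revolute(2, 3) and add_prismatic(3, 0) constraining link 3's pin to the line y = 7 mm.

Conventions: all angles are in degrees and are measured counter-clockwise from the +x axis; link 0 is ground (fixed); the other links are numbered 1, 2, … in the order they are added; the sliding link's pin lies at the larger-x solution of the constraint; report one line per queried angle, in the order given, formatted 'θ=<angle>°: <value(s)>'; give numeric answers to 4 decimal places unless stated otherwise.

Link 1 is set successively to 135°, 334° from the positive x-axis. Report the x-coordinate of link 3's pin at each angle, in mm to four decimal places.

geometry: r = 40 mm, L = 291 mm, e = 7 mm
θ=135°: crank pin P = (r cos θ, r sin θ) = (-28.284271, 28.284271)
θ=135°: h = r sin θ − e = 28.284271 − 7 = 21.284271
θ=135°: x = r cos θ + √(L² − h²) = -28.284271 + 290.220571 = 261.936300
θ=334°: crank pin P = (r cos θ, r sin θ) = (35.951762, -17.534846)
θ=334°: h = r sin θ − e = -17.534846 − 7 = -24.534846
θ=334°: x = r cos θ + √(L² − h²) = 35.951762 + 289.963862 = 325.915624

θ=135°: 261.9363
θ=334°: 325.9156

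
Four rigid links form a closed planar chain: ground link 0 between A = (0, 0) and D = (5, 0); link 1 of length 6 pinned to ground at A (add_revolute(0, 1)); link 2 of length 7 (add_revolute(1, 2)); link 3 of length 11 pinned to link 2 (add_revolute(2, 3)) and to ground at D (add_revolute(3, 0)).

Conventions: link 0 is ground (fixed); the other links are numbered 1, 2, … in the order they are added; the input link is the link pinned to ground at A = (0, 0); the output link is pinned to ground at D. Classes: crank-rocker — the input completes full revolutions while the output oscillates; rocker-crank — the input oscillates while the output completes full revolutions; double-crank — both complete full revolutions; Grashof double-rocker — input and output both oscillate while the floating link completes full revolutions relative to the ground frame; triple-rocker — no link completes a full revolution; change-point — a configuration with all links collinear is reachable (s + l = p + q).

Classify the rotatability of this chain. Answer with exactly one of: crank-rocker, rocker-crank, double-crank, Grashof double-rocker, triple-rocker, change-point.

lengths: ground=5, input=6, coupler=7, output=11
sorted: s=5 (shortest), l=11 (longest), p+q=13
s + l = 16 vs p + q = 13
s + l > p + q → non-Grashof → no link fully rotates → triple-rocker

triple-rocker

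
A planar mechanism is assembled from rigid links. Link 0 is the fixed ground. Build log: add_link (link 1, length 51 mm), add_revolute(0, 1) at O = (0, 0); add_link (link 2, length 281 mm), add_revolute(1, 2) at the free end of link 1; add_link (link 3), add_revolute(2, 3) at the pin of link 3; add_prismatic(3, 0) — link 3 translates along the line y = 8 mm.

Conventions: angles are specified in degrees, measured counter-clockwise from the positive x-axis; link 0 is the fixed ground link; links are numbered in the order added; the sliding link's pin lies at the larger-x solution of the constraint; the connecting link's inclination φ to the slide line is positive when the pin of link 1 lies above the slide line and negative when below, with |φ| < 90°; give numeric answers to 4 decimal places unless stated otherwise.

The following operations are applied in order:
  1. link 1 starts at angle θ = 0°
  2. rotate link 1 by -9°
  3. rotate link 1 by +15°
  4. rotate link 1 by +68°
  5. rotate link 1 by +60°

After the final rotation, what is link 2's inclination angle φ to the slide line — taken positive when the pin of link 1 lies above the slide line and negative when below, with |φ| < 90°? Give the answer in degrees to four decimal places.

geometry: r = 51 mm, L = 281 mm, e = 8 mm; θ starts at 0°
rotate link 1 by -9°: θ ← 0° -9° = -9°
rotate link 1 by +15°: θ ← -9° +15° = 6°
rotate link 1 by +68°: θ ← 6° +68° = 74°
rotate link 1 by +60°: θ ← 74° +60° = 134°
h = r sin θ − e = 36.686330 − 8 = 28.686330
sin φ = h / L = 28.686330 / 281 = 0.10208658
φ = arcsin(0.10208658) = 5.859338°

5.8593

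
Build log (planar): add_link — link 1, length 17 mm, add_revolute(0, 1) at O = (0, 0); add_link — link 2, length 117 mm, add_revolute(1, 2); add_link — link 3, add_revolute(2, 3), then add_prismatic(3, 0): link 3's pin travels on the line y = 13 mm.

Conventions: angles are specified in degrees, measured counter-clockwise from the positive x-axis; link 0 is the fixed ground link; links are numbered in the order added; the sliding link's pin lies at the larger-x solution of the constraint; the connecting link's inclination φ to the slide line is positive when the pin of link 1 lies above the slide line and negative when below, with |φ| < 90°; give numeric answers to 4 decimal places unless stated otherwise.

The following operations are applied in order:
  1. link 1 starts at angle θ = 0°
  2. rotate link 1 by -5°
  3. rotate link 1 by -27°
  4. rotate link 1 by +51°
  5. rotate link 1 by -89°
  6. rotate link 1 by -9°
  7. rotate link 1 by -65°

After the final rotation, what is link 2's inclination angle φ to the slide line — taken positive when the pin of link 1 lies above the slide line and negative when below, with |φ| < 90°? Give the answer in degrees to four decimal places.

geometry: r = 17 mm, L = 117 mm, e = 13 mm; θ starts at 0°
rotate link 1 by -5°: θ ← 0° -5° = -5°
rotate link 1 by -27°: θ ← -5° -27° = -32°
rotate link 1 by +51°: θ ← -32° +51° = 19°
rotate link 1 by -89°: θ ← 19° -89° = -70°
rotate link 1 by -9°: θ ← -70° -9° = -79°
rotate link 1 by -65°: θ ← -79° -65° = -144°
h = r sin θ − e = -9.992349 − 13 = -22.992349
sin φ = h / L = -22.992349 / 117 = -0.19651581
φ = arcsin(-0.19651581) = -11.333286°

-11.3333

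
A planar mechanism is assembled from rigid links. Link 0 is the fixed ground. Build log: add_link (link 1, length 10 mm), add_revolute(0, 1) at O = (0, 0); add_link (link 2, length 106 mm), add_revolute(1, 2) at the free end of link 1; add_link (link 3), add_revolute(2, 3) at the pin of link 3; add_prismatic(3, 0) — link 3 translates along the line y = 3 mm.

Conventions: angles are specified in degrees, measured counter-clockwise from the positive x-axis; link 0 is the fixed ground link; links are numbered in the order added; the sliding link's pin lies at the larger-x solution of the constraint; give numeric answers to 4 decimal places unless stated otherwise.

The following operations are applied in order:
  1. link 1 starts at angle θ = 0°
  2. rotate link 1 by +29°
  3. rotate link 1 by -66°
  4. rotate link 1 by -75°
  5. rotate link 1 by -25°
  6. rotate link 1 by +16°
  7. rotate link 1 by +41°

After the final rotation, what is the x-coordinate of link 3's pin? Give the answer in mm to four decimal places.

geometry: r = 10 mm, L = 106 mm, e = 3 mm; θ starts at 0°
rotate link 1 by +29°: θ ← 0° +29° = 29°
rotate link 1 by -66°: θ ← 29° -66° = -37°
rotate link 1 by -75°: θ ← -37° -75° = -112°
rotate link 1 by -25°: θ ← -112° -25° = -137°
rotate link 1 by +16°: θ ← -137° +16° = -121°
rotate link 1 by +41°: θ ← -121° +41° = -80°
crank pin P = (r cos θ, r sin θ) = (1.736482, -9.848078)
h = r sin θ − e = -9.848078 − 3 = -12.848078
x = r cos θ + √(L² − h²) = 1.736482 + 105.218472 = 106.954954

106.9550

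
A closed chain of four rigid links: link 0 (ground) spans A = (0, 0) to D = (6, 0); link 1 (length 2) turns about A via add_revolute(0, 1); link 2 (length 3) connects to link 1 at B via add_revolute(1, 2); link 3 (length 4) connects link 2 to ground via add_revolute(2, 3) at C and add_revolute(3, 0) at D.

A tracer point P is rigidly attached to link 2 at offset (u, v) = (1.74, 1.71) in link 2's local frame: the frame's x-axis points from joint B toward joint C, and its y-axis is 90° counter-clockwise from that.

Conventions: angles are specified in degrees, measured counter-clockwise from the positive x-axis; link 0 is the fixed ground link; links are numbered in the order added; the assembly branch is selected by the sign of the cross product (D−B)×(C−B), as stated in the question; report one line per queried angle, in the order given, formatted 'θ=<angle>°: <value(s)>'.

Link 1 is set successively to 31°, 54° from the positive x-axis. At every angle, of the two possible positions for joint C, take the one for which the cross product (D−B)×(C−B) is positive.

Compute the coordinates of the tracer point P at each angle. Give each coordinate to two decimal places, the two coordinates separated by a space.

A=(0,0), D=(6.00,0)
θ=31°: B = A + 2.00·(cos31°, sin31°) = (1.7143, 1.0301)
θ=31°: |BD| = 4.4077
θ=31°: circle(B,3.00) ∩ circle(D,4.00): a=1.4098, h=2.6481
θ=31°:   candidates: C₊=(3.7040,3.2754) cross=11.672; C₋=(2.4662,-1.8742) cross=-11.672
θ=31°:   branch + wants cross > 0 → take C=(3.7040,3.2754) (cross=11.672)
θ=31°: ex = (C−B)/|BC| = (0.6632,0.7484); ey = (-0.7484,0.6632)
θ=31°: P = B + 1.74·ex + 1.71·ey = (1.5885,3.4664)
θ=54°: B = A + 2.00·(cos54°, sin54°) = (1.1756, 1.6180)
θ=54°: |BD| = 5.0885
θ=54°: circle(B,3.00) ∩ circle(D,4.00): a=1.8564, h=2.3566
θ=54°:   candidates: C₊=(3.6850,3.2620) cross=11.992; C₋=(2.1863,-1.2066) cross=-11.992
θ=54°:   branch + wants cross > 0 → take C=(3.6850,3.2620) (cross=11.992)
θ=54°: ex = (C−B)/|BC| = (0.8365,0.5480); ey = (-0.5480,0.8365)
θ=54°: P = B + 1.74·ex + 1.71·ey = (1.6940,4.0019)

θ=31°: 1.59 3.47
θ=54°: 1.69 4.00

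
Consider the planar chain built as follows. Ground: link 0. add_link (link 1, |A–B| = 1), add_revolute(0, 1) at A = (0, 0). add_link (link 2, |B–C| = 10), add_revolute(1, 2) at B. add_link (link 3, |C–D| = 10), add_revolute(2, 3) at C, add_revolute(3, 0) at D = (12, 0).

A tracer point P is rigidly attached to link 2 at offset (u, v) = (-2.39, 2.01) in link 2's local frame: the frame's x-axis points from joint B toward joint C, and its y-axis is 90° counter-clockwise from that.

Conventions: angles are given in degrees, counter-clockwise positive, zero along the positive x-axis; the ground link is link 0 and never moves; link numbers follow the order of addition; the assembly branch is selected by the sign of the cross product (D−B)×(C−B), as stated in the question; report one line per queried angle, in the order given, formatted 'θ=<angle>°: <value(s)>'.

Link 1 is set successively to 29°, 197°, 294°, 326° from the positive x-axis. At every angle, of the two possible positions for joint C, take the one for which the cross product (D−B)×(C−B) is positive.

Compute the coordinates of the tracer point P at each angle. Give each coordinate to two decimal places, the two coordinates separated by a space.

A=(0,0), D=(12.00,0)
θ=29°: B = A + 1.00·(cos29°, sin29°) = (0.8746, 0.4848)
θ=29°: |BD| = 11.1359
θ=29°: circle(B,10.00) ∩ circle(D,10.00): a=5.5680, h=8.3065
θ=29°:   candidates: C₊=(6.7989,8.5410) cross=92.501; C₋=(6.0757,-8.0562) cross=-92.501
θ=29°:   branch + wants cross > 0 → take C=(6.7989,8.5410) (cross=92.501)
θ=29°: ex = (C−B)/|BC| = (0.5924,0.8056); ey = (-0.8056,0.5924)
θ=29°: P = B + -2.39·ex + 2.01·ey = (-2.1606,-0.2498)
θ=197°: B = A + 1.00·(cos197°, sin197°) = (-0.9563, -0.2924)
θ=197°: |BD| = 12.9596
θ=197°: circle(B,10.00) ∩ circle(D,10.00): a=6.4798, h=7.6166
θ=197°:   candidates: C₊=(5.3500,7.4684) cross=98.708; C₋=(5.6937,-7.7608) cross=-98.708
θ=197°:   branch + wants cross > 0 → take C=(5.3500,7.4684) (cross=98.708)
θ=197°: ex = (C−B)/|BC| = (0.6306,0.7761); ey = (-0.7761,0.6306)
θ=197°: P = B + -2.39·ex + 2.01·ey = (-4.0234,-0.8796)
θ=294°: B = A + 1.00·(cos294°, sin294°) = (0.4067, -0.9135)
θ=294°: |BD| = 11.6292
θ=294°: circle(B,10.00) ∩ circle(D,10.00): a=5.8146, h=8.1357
θ=294°:   candidates: C₊=(5.5643,7.6538) cross=94.612; C₋=(6.8425,-8.5674) cross=-94.612
θ=294°:   branch + wants cross > 0 → take C=(5.5643,7.6538) (cross=94.612)
θ=294°: ex = (C−B)/|BC| = (0.5158,0.8567); ey = (-0.8567,0.5158)
θ=294°: P = B + -2.39·ex + 2.01·ey = (-2.5480,-1.9245)
θ=326°: B = A + 1.00·(cos326°, sin326°) = (0.8290, -0.5592)
θ=326°: |BD| = 11.1849
θ=326°: circle(B,10.00) ∩ circle(D,10.00): a=5.5925, h=8.2900
θ=326°:   candidates: C₊=(6.0001,8.0000) cross=92.723; C₋=(6.8290,-8.5592) cross=-92.723
θ=326°:   branch + wants cross > 0 → take C=(6.0001,8.0000) (cross=92.723)
θ=326°: ex = (C−B)/|BC| = (0.5171,0.8559); ey = (-0.8559,0.5171)
θ=326°: P = B + -2.39·ex + 2.01·ey = (-2.1272,-1.5655)

θ=29°: -2.16 -0.25
θ=197°: -4.02 -0.88
θ=294°: -2.55 -1.92
θ=326°: -2.13 -1.57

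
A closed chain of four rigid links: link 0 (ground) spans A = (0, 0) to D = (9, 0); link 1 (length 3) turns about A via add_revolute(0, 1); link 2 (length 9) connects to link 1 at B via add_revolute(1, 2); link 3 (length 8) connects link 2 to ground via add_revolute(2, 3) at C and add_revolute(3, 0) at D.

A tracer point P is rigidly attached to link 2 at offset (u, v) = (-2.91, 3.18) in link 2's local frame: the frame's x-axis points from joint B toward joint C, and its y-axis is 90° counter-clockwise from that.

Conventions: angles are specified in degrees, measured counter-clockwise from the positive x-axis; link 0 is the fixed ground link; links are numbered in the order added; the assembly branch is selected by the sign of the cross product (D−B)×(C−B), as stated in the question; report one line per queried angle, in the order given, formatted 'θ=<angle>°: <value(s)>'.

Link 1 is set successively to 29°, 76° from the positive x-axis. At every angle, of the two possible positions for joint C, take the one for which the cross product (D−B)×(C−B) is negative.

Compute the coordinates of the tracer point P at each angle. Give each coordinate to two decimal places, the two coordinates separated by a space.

A=(0,0), D=(9.00,0)
θ=29°: B = A + 3.00·(cos29°, sin29°) = (2.6239, 1.4544)
θ=29°: |BD| = 6.5399
θ=29°: circle(B,9.00) ∩ circle(D,8.00): a=4.5697, h=7.7536
θ=29°:   candidates: C₊=(8.8034,7.9976) cross=50.708; C₋=(5.3548,-7.1212) cross=-50.708
θ=29°:   branch - wants cross < 0 → take C=(5.3548,-7.1212) (cross=-50.708)
θ=29°: ex = (C−B)/|BC| = (0.3034,-0.9529); ey = (0.9529,0.3034)
θ=29°: P = B + -2.91·ex + 3.18·ey = (4.7709,5.1921)
θ=76°: B = A + 3.00·(cos76°, sin76°) = (0.7258, 2.9109)
θ=76°: |BD| = 8.7713
θ=76°: circle(B,9.00) ∩ circle(D,8.00): a=5.3547, h=7.2337
θ=76°:   candidates: C₊=(8.1776,7.9576) cross=63.449; C₋=(3.3764,-5.6899) cross=-63.449
θ=76°:   branch - wants cross < 0 → take C=(3.3764,-5.6899) (cross=-63.449)
θ=76°: ex = (C−B)/|BC| = (0.2945,-0.9556); ey = (0.9556,0.2945)
θ=76°: P = B + -2.91·ex + 3.18·ey = (2.9077,6.6284)

θ=29°: 4.77 5.19
θ=76°: 2.91 6.63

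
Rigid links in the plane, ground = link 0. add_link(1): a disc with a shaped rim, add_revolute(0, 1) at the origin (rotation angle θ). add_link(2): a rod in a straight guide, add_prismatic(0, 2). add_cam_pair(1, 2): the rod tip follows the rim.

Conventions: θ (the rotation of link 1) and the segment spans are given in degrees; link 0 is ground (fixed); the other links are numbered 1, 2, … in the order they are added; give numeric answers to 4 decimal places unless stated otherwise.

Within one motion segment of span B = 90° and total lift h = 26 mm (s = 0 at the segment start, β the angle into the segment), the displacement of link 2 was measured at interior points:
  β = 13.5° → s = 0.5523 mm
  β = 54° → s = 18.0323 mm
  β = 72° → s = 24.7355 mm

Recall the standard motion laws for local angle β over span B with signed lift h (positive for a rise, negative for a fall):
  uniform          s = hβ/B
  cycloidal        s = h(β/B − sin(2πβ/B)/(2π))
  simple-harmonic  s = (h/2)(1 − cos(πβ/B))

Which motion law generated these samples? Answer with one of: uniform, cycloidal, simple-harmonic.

candidates at β/B = r: uniform s = h·r (linear in β); cycloidal s = h·(r − sin(2πr)/(2π)); simple-harmonic s = (h/2)(1 − cos(πr))
β=13.5°: printed 0.5523 | uniform 3.9000, cycloidal 0.5523, simple-harmonic 1.4169
β=54°: printed 18.0323 | uniform 15.6000, cycloidal 18.0323, simple-harmonic 17.0172
β=72°: printed 24.7355 | uniform 20.8000, cycloidal 24.7355, simple-harmonic 23.5172
only one law matches every sample → cycloidal

cycloidal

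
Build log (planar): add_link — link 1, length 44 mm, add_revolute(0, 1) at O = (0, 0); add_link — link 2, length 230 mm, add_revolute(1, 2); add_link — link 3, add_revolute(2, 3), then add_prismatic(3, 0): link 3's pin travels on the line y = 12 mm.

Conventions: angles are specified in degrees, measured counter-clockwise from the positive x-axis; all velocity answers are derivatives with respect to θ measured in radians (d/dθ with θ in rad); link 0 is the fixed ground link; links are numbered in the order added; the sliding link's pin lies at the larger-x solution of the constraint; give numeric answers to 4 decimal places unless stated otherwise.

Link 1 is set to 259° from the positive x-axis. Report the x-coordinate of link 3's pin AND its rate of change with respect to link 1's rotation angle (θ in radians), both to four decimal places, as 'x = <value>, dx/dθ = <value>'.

geometry: r = 44 mm, L = 230 mm, e = 12 mm
crank pin P = (r cos θ, r sin θ) = (-8.395596, -43.191596)
h = r sin θ − e = -43.191596 − 12 = -55.191596
x = r cos θ + √(L² − h²) = -8.395596 + 223.279842 = 214.884246
dx/dθ = −r sin θ − h·r cos θ/√(L² − h²) (θ in radians; h = -55.191596) = 41.116324

x = 214.8842, dx/dθ = 41.1163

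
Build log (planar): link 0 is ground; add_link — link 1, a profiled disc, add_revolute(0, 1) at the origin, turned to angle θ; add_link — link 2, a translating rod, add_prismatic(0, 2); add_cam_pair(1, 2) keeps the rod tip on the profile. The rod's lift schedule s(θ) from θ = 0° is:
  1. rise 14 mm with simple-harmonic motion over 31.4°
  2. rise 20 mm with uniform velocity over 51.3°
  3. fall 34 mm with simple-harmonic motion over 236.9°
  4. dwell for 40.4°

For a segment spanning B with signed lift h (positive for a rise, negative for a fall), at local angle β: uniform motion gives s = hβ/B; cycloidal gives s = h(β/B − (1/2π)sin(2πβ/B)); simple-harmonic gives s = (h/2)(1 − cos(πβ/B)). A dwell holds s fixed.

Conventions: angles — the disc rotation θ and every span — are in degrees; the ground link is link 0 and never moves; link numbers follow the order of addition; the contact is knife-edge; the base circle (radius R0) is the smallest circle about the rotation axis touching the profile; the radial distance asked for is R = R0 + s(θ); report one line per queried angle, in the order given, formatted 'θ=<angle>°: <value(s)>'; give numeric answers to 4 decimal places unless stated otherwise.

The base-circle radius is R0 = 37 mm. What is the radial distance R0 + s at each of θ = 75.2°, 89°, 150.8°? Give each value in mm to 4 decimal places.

seg 1 [0°–31.4°] simple-harmonic, h=14: full span → s += 14 → s = 14.0000
seg 2 [31.4°–82.7°] uniform, h=20: θ=75.2° here. β=43.8, B=51.3. 20·43.8/51.3 = 17.0760 → s = 31.0760
seg 2 [31.4°–82.7°] uniform, h=20: full span → s += 20 → s = 34.0000
seg 3 [82.7°–319.6°] simple-harmonic, h=-34: θ=89° here. β=6.3, B=236.9. -34/2·(1 − cos(π·0.0266)) = -0.0593 → s = 33.9407
seg 3 [82.7°–319.6°] simple-harmonic, h=-34: θ=150.8° here. β=68.1, B=236.9. -34/2·(1 − cos(π·0.2875)) = -6.4739 → s = 27.5261
θ=75.2°: R = R0 + s = 37 + 31.0760 = 68.0760
θ=89°: R = R0 + s = 37 + 33.9407 = 70.9407
θ=150.8°: R = R0 + s = 37 + 27.5261 = 64.5261

θ=75.2°: 68.0760
θ=89°: 70.9407
θ=150.8°: 64.5261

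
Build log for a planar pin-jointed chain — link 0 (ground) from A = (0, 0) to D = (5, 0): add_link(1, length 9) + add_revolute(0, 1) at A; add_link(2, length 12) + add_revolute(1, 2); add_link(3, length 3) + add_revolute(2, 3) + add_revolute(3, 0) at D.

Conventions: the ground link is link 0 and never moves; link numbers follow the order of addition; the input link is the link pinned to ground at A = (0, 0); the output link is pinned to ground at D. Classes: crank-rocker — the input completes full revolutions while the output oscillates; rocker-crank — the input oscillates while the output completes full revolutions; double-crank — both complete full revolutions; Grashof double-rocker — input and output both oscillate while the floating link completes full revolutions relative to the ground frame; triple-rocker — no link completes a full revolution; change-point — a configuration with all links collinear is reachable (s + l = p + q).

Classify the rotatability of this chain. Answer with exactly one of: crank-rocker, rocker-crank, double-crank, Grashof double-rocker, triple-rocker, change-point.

lengths: ground=5, input=9, coupler=12, output=3
sorted: s=3 (shortest), l=12 (longest), p+q=14
s + l = 15 vs p + q = 14
s + l > p + q → non-Grashof → no link fully rotates → triple-rocker

triple-rocker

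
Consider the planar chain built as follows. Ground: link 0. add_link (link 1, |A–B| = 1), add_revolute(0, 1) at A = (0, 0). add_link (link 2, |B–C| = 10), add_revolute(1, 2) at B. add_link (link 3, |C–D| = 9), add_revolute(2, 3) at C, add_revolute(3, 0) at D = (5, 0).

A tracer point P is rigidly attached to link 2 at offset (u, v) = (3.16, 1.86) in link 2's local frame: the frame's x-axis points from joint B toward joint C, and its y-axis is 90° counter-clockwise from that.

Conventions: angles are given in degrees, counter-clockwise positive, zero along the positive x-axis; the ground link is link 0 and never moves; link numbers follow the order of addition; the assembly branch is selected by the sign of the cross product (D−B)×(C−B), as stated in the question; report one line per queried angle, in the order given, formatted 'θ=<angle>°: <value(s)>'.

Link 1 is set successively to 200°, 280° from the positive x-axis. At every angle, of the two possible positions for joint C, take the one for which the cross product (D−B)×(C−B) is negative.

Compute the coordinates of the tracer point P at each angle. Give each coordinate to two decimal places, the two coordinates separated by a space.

A=(0,0), D=(5.00,0)
θ=200°: B = A + 1.00·(cos200°, sin200°) = (-0.9397, -0.3420)
θ=200°: |BD| = 5.9495
θ=200°: circle(B,10.00) ∩ circle(D,9.00): a=4.5715, h=8.8939
θ=200°:   candidates: C₊=(3.1130,8.8000) cross=52.914; C₋=(4.1356,-8.9584) cross=-52.914
θ=200°:   branch - wants cross < 0 → take C=(4.1356,-8.9584) (cross=-52.914)
θ=200°: ex = (C−B)/|BC| = (0.5075,-0.8616); ey = (0.8616,0.5075)
θ=200°: P = B + 3.16·ex + 1.86·ey = (2.2667,-2.1208)
θ=280°: B = A + 1.00·(cos280°, sin280°) = (0.1736, -0.9848)
θ=280°: |BD| = 4.9258
θ=280°: circle(B,10.00) ∩ circle(D,9.00): a=4.3915, h=8.9841
θ=280°:   candidates: C₊=(2.6803,8.6959) cross=44.254; C₋=(6.2727,-8.9096) cross=-44.254
θ=280°:   branch - wants cross < 0 → take C=(6.2727,-8.9096) (cross=-44.254)
θ=280°: ex = (C−B)/|BC| = (0.6099,-0.7925); ey = (0.7925,0.6099)
θ=280°: P = B + 3.16·ex + 1.86·ey = (3.5749,-2.3546)

θ=200°: 2.27 -2.12
θ=280°: 3.57 -2.35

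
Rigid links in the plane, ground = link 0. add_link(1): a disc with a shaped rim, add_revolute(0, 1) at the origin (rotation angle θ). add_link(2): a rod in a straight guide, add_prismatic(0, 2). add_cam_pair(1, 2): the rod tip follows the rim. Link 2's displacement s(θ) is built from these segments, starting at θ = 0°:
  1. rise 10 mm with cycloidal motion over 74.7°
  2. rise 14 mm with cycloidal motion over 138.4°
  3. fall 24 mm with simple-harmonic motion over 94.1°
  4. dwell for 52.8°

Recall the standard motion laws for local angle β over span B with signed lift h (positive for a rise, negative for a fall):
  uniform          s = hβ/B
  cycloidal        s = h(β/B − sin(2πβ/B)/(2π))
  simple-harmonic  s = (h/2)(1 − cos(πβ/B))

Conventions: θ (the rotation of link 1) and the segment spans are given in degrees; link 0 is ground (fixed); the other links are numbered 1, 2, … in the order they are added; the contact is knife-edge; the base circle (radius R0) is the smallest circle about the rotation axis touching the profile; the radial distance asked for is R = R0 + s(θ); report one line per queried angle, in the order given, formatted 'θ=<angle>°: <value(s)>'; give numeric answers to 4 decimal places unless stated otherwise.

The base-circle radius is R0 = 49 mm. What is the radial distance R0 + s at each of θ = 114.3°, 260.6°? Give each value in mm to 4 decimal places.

segment 1 (0° to 74.7°, cycloidal, h = 10) is passed completely: s = 0.0000 + (10) = 10.0000
θ = 114.3° falls in segment 2 (74.7° to 213.1°, cycloidal, h = 14): β = 114.3 − 74.7 = 39.6°, B = 138.4°; Δs = 14·(0.2861 − sin(2π·0.2861)/(2π)) = 1.8348; s = 10.0000 + 1.8348 = 11.8348
segment 2 (74.7° to 213.1°, cycloidal, h = 14) is passed completely: s = 10.0000 + (14) = 24.0000
θ = 260.6° falls in segment 3 (213.1° to 307.2°, simple-harmonic, h = -24): β = 260.6 − 213.1 = 47.5°, B = 94.1°; Δs = -24/2·(1 − cos(π·0.5048)) = -12.1803; s = 24.0000 − 12.1803 = 11.8197
θ=114.3°: R = R0 + s = 49 + 11.8348 = 60.8348
θ=260.6°: R = R0 + s = 49 + 11.8197 = 60.8197

θ=114.3°: 60.8348
θ=260.6°: 60.8197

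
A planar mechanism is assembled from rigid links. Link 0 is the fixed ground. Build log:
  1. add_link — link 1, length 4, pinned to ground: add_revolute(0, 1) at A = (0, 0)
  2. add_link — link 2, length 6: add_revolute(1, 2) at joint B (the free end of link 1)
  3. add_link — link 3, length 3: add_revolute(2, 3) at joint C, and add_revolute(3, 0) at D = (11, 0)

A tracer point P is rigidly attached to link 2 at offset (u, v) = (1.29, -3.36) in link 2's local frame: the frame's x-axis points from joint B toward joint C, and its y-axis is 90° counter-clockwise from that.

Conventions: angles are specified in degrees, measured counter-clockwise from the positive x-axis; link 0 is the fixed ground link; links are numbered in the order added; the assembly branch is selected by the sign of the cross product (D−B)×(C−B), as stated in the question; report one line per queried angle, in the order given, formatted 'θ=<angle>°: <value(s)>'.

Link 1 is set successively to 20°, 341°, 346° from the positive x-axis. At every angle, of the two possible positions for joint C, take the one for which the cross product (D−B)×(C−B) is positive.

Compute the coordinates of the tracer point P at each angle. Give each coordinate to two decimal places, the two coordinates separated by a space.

A=(0,0), D=(11.00,0)
θ=20°: B = A + 4.00·(cos20°, sin20°) = (3.7588, 1.3681)
θ=20°: |BD| = 7.3693
θ=20°: circle(B,6.00) ∩ circle(D,3.00): a=5.5166, h=2.3595
θ=20°:   candidates: C₊=(9.6175,2.6625) cross=17.388; C₋=(8.7414,-1.9745) cross=-17.388
θ=20°:   branch + wants cross > 0 → take C=(9.6175,2.6625) (cross=17.388)
θ=20°: ex = (C−B)/|BC| = (0.9765,0.2157); ey = (-0.2157,0.9765)
θ=20°: P = B + 1.29·ex + -3.36·ey = (5.7432,-1.6345)
θ=341°: B = A + 4.00·(cos341°, sin341°) = (3.7821, -1.3023)
θ=341°: |BD| = 7.3345
θ=341°: circle(B,6.00) ∩ circle(D,3.00): a=5.5079, h=2.3798
θ=341°:   candidates: C₊=(8.7799,2.0177) cross=17.455; C₋=(9.6250,-2.6663) cross=-17.455
θ=341°:   branch + wants cross > 0 → take C=(8.7799,2.0177) (cross=17.455)
θ=341°: ex = (C−B)/|BC| = (0.8330,0.5533); ey = (-0.5533,0.8330)
θ=341°: P = B + 1.29·ex + -3.36·ey = (6.7158,-3.3872)
θ=346°: B = A + 4.00·(cos346°, sin346°) = (3.8812, -0.9677)
θ=346°: |BD| = 7.1843
θ=346°: circle(B,6.00) ∩ circle(D,3.00): a=5.4712, h=2.4628
θ=346°:   candidates: C₊=(8.9708,2.2096) cross=17.694; C₋=(9.6343,-2.6711) cross=-17.694
θ=346°:   branch + wants cross > 0 → take C=(8.9708,2.2096) (cross=17.694)
θ=346°: ex = (C−B)/|BC| = (0.8483,0.5296); ey = (-0.5296,0.8483)
θ=346°: P = B + 1.29·ex + -3.36·ey = (6.7548,-3.1348)

θ=20°: 5.74 -1.63
θ=341°: 6.72 -3.39
θ=346°: 6.75 -3.13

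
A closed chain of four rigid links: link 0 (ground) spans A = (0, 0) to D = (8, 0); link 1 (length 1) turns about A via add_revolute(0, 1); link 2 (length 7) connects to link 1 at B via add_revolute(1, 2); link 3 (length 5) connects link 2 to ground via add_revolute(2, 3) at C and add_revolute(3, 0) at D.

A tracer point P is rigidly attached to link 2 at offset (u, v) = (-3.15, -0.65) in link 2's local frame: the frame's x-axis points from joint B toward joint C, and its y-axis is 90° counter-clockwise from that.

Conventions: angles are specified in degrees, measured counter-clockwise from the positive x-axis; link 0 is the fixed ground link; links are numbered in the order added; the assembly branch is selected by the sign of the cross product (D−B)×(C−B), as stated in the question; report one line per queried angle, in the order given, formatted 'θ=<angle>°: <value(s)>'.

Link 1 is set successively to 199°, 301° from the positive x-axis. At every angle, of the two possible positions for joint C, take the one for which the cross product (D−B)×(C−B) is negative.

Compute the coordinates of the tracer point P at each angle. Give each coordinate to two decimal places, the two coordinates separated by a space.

A=(0,0), D=(8.00,0)
θ=199°: B = A + 1.00·(cos199°, sin199°) = (-0.9455, -0.3256)
θ=199°: |BD| = 8.9514
θ=199°: circle(B,7.00) ∩ circle(D,5.00): a=5.8163, h=3.8950
θ=199°:   candidates: C₊=(4.7253,3.7784) cross=34.866; C₋=(5.0086,-4.0064) cross=-34.866
θ=199°:   branch - wants cross < 0 → take C=(5.0086,-4.0064) (cross=-34.866)
θ=199°: ex = (C−B)/|BC| = (0.8506,-0.5258); ey = (0.5258,0.8506)
θ=199°: P = B + -3.15·ex + -0.65·ey = (-3.9667,0.7779)
θ=301°: B = A + 1.00·(cos301°, sin301°) = (0.5150, -0.8572)
θ=301°: |BD| = 7.5339
θ=301°: circle(B,7.00) ∩ circle(D,5.00): a=5.3597, h=4.5026
θ=301°:   candidates: C₊=(5.3277,4.2260) cross=33.922; C₋=(6.3523,-4.7207) cross=-33.922
θ=301°:   branch - wants cross < 0 → take C=(6.3523,-4.7207) (cross=-33.922)
θ=301°: ex = (C−B)/|BC| = (0.8339,-0.5519); ey = (0.5519,0.8339)
θ=301°: P = B + -3.15·ex + -0.65·ey = (-2.4705,0.3394)

θ=199°: -3.97 0.78
θ=301°: -2.47 0.34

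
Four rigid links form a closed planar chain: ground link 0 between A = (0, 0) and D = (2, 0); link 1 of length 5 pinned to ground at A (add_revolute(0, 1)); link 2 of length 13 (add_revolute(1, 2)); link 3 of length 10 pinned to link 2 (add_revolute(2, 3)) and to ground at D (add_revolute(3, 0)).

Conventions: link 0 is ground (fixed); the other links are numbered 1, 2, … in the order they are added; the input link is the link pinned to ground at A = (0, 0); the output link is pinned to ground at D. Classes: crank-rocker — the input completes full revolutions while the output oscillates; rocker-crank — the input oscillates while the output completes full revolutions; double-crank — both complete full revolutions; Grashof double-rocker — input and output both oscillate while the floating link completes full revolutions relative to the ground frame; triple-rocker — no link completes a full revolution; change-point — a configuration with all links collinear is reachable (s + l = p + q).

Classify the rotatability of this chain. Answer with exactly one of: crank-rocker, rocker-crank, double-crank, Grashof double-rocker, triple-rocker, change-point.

lengths: ground=2, input=5, coupler=13, output=10
sorted: s=2 (shortest), l=13 (longest), p+q=15
s + l = 15 vs p + q = 15
s + l = p + q → change-point (collinear configuration reachable)

change-point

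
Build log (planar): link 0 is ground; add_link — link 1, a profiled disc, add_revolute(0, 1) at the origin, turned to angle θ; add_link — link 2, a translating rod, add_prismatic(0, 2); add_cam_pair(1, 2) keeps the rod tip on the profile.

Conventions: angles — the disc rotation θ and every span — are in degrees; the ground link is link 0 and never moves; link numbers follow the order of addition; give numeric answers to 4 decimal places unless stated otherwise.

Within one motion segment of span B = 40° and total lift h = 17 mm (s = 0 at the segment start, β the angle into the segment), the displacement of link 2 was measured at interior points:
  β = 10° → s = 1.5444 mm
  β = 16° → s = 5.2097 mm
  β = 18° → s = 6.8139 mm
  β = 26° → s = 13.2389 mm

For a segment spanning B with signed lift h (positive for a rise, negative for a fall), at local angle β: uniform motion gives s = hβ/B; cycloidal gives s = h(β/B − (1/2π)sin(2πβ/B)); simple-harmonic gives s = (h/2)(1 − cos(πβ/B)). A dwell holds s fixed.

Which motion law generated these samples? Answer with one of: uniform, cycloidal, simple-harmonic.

candidates at β/B = r: uniform s = h·r (linear in β); cycloidal s = h·(r − sin(2πr)/(2π)); simple-harmonic s = (h/2)(1 − cos(πr))
β=10°: printed 1.5444 | uniform 4.2500, cycloidal 1.5444, simple-harmonic 2.4896
β=16°: printed 5.2097 | uniform 6.8000, cycloidal 5.2097, simple-harmonic 5.8734
β=18°: printed 6.8139 | uniform 7.6500, cycloidal 6.8139, simple-harmonic 7.1703
β=26°: printed 13.2389 | uniform 11.0500, cycloidal 13.2389, simple-harmonic 12.3589
only one law matches every sample → cycloidal

cycloidal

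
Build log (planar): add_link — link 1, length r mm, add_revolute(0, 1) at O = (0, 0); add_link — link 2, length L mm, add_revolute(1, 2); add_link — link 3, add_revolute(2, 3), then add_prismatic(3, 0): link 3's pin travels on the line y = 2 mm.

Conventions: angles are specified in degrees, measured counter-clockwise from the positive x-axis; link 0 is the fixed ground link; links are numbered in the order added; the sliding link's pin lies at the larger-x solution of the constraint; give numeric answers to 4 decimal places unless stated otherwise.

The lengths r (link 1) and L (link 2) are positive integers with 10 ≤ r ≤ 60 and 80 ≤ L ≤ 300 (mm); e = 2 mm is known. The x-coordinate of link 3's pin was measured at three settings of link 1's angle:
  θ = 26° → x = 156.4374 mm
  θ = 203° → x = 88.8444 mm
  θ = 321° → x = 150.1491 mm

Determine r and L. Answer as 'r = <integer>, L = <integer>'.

constraint per measurement: (x − r cos θ)² + (r sin θ − e)² = L²
subtracting the θ₁ and θ₂ equations cancels the r² and L² terms:
r = (x₁² − x₂²) / (2[(x₁cos θ₁ + e sin θ₁) − (x₂cos θ₂ + e sin θ₂)]) = 37.0000 → r = 37
L² = (x₁ − r cos θ₁)² + (r sin θ₁ − e)² = 15376.0109 → L = 124.0000 → L = 124
check at θ₃=321°: x = 150.1491 (printed 150.1491) ✓

r = 37, L = 124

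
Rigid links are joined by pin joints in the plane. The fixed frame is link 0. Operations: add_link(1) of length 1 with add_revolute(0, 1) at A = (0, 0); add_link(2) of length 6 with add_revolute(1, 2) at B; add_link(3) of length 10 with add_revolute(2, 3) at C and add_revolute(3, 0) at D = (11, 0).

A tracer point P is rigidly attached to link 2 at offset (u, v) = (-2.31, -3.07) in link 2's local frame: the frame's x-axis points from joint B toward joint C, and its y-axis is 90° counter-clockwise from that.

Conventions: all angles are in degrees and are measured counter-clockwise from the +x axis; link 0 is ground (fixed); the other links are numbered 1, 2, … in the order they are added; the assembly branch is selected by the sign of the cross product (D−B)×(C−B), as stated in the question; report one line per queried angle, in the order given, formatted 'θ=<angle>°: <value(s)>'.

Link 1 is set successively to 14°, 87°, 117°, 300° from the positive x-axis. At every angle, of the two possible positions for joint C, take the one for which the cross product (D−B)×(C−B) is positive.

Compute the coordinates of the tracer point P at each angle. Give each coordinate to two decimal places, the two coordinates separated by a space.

A=(0,0), D=(11.00,0)
θ=14°: B = A + 1.00·(cos14°, sin14°) = (0.9703, 0.2419)
θ=14°: |BD| = 10.0326
θ=14°: circle(B,6.00) ∩ circle(D,10.00): a=1.8267, h=5.7152
θ=14°:   candidates: C₊=(2.9343,5.9114) cross=57.338; C₋=(2.6587,-5.5156) cross=-57.338
θ=14°:   branch + wants cross > 0 → take C=(2.9343,5.9114) (cross=57.338)
θ=14°: ex = (C−B)/|BC| = (0.3273,0.9449); ey = (-0.9449,0.3273)
θ=14°: P = B + -2.31·ex + -3.07·ey = (3.1150,-2.9457)
θ=87°: B = A + 1.00·(cos87°, sin87°) = (0.0523, 0.9986)
θ=87°: |BD| = 10.9931
θ=87°: circle(B,6.00) ∩ circle(D,10.00): a=2.5856, h=5.4143
θ=87°:   candidates: C₊=(3.1191,6.1556) cross=59.520; C₋=(2.1355,-4.6281) cross=-59.520
θ=87°:   branch + wants cross > 0 → take C=(3.1191,6.1556) (cross=59.520)
θ=87°: ex = (C−B)/|BC| = (0.5111,0.8595); ey = (-0.8595,0.5111)
θ=87°: P = B + -2.31·ex + -3.07·ey = (1.5103,-2.5560)
θ=117°: B = A + 1.00·(cos117°, sin117°) = (-0.4540, 0.8910)
θ=117°: |BD| = 11.4886
θ=117°: circle(B,6.00) ∩ circle(D,10.00): a=2.9589, h=5.2197
θ=117°:   candidates: C₊=(2.9008,5.8655) cross=59.966; C₋=(2.0912,-4.5424) cross=-59.966
θ=117°:   branch + wants cross > 0 → take C=(2.9008,5.8655) (cross=59.966)
θ=117°: ex = (C−B)/|BC| = (0.5591,0.8291); ey = (-0.8291,0.5591)
θ=117°: P = B + -2.31·ex + -3.07·ey = (0.7997,-2.7407)
θ=300°: B = A + 1.00·(cos300°, sin300°) = (0.5000, -0.8660)
θ=300°: |BD| = 10.5357
θ=300°: circle(B,6.00) ∩ circle(D,10.00): a=2.2305, h=5.5700
θ=300°:   candidates: C₊=(2.2651,4.8685) cross=58.683; C₋=(3.1808,-6.2338) cross=-58.683
θ=300°:   branch + wants cross > 0 → take C=(2.2651,4.8685) (cross=58.683)
θ=300°: ex = (C−B)/|BC| = (0.2942,0.9557); ey = (-0.9557,0.2942)
θ=300°: P = B + -2.31·ex + -3.07·ey = (2.7546,-3.9770)

θ=14°: 3.12 -2.95
θ=87°: 1.51 -2.56
θ=117°: 0.80 -2.74
θ=300°: 2.75 -3.98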